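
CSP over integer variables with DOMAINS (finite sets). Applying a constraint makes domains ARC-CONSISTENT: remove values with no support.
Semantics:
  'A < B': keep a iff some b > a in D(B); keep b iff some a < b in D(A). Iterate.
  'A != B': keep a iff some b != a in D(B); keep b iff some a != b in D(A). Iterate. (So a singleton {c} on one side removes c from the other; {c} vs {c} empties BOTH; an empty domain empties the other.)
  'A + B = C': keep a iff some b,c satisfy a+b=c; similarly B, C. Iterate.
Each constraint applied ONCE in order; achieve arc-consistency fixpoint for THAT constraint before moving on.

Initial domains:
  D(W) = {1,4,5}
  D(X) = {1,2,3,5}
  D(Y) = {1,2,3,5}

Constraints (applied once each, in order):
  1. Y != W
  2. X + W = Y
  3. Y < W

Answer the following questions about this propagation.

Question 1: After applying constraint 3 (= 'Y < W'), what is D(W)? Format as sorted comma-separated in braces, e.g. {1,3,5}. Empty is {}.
Constraint 1 (Y != W) on D(Y)={1,2,3,5} D(W)={1,4,5}: no change
Constraint 2 (X + W = Y) on D(X)={1,2,3,5} D(W)={1,4,5} D(Y)={1,2,3,5}: X {1,2,3,5}->{1,2}; W {1,4,5}->{1,4}; Y {1,2,3,5}->{2,3,5}
Constraint 3 (Y < W) on D(Y)={2,3,5} D(W)={1,4}: Y {2,3,5}->{2,3}; W {1,4}->{4}
So after constraint 3: D(W) = {4}

Answer: {4}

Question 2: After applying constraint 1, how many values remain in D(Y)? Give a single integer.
Constraint 1 (Y != W) on D(Y)={1,2,3,5} D(W)={1,4,5}: no change
So after constraint 1: D(Y)={1,2,3,5}, size = 4

Answer: 4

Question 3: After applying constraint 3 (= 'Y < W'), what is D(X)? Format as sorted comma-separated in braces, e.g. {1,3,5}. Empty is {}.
Answer: {1,2}

Derivation:
Constraint 1 (Y != W) on D(Y)={1,2,3,5} D(W)={1,4,5}: no change
Constraint 2 (X + W = Y) on D(X)={1,2,3,5} D(W)={1,4,5} D(Y)={1,2,3,5}: X {1,2,3,5}->{1,2}; W {1,4,5}->{1,4}; Y {1,2,3,5}->{2,3,5}
Constraint 3 (Y < W) on D(Y)={2,3,5} D(W)={1,4}: Y {2,3,5}->{2,3}; W {1,4}->{4}
So after constraint 3: D(X) = {1,2}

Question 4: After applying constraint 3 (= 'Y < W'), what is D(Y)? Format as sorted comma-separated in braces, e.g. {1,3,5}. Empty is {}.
Answer: {2,3}

Derivation:
Constraint 1 (Y != W) on D(Y)={1,2,3,5} D(W)={1,4,5}: no change
Constraint 2 (X + W = Y) on D(X)={1,2,3,5} D(W)={1,4,5} D(Y)={1,2,3,5}: X {1,2,3,5}->{1,2}; W {1,4,5}->{1,4}; Y {1,2,3,5}->{2,3,5}
Constraint 3 (Y < W) on D(Y)={2,3,5} D(W)={1,4}: Y {2,3,5}->{2,3}; W {1,4}->{4}
So after constraint 3: D(Y) = {2,3}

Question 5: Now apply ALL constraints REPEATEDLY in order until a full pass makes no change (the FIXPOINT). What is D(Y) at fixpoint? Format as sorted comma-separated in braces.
Answer: {}

Derivation:
pass 0 (initial): D(Y)={1,2,3,5}
pass 1: W {1,4,5}->{4}; X {1,2,3,5}->{1,2}; Y {1,2,3,5}->{2,3}
pass 2: W {4}->{}; X {1,2}->{}; Y {2,3}->{}
pass 3: no change
Fixpoint after 3 passes: D(Y) = {}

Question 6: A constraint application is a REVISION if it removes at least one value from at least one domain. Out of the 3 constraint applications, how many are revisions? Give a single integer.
Answer: 2

Derivation:
Constraint 1 (Y != W) on D(Y)={1,2,3,5} D(W)={1,4,5}: no change => not a revision
Constraint 2 (X + W = Y) on D(X)={1,2,3,5} D(W)={1,4,5} D(Y)={1,2,3,5}: X {1,2,3,5}->{1,2}; W {1,4,5}->{1,4}; Y {1,2,3,5}->{2,3,5} => REVISION
Constraint 3 (Y < W) on D(Y)={2,3,5} D(W)={1,4}: Y {2,3,5}->{2,3}; W {1,4}->{4} => REVISION
Total revisions = 2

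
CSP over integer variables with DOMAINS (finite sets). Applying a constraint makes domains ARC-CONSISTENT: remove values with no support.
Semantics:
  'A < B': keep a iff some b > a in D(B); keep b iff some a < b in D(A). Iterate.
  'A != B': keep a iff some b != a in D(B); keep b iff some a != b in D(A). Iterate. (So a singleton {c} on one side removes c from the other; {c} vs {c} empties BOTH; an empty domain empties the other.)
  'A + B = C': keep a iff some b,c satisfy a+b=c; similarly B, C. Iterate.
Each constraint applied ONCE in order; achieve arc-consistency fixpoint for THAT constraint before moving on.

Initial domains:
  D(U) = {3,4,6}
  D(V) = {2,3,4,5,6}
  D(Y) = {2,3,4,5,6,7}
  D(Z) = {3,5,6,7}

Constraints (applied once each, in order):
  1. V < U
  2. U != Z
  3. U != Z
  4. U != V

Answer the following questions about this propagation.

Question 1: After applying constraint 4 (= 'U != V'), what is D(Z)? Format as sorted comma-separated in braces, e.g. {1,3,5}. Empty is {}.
Constraint 1 (V < U) on D(V)={2,3,4,5,6} D(U)={3,4,6}: V {2,3,4,5,6}->{2,3,4,5}
Constraint 2 (U != Z) on D(U)={3,4,6} D(Z)={3,5,6,7}: no change
Constraint 3 (U != Z) on D(U)={3,4,6} D(Z)={3,5,6,7}: no change
Constraint 4 (U != V) on D(U)={3,4,6} D(V)={2,3,4,5}: no change
So after constraint 4: D(Z) = {3,5,6,7}

Answer: {3,5,6,7}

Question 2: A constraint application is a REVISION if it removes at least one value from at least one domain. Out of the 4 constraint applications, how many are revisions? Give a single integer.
Constraint 1 (V < U) on D(V)={2,3,4,5,6} D(U)={3,4,6}: V {2,3,4,5,6}->{2,3,4,5} => REVISION
Constraint 2 (U != Z) on D(U)={3,4,6} D(Z)={3,5,6,7}: no change => not a revision
Constraint 3 (U != Z) on D(U)={3,4,6} D(Z)={3,5,6,7}: no change => not a revision
Constraint 4 (U != V) on D(U)={3,4,6} D(V)={2,3,4,5}: no change => not a revision
Total revisions = 1

Answer: 1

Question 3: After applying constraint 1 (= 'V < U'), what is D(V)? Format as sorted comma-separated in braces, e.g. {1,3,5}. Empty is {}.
Answer: {2,3,4,5}

Derivation:
Constraint 1 (V < U) on D(V)={2,3,4,5,6} D(U)={3,4,6}: V {2,3,4,5,6}->{2,3,4,5}
So after constraint 1: D(V) = {2,3,4,5}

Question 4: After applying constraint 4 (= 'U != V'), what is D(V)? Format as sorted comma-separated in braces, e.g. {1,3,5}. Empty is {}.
Constraint 1 (V < U) on D(V)={2,3,4,5,6} D(U)={3,4,6}: V {2,3,4,5,6}->{2,3,4,5}
Constraint 2 (U != Z) on D(U)={3,4,6} D(Z)={3,5,6,7}: no change
Constraint 3 (U != Z) on D(U)={3,4,6} D(Z)={3,5,6,7}: no change
Constraint 4 (U != V) on D(U)={3,4,6} D(V)={2,3,4,5}: no change
So after constraint 4: D(V) = {2,3,4,5}

Answer: {2,3,4,5}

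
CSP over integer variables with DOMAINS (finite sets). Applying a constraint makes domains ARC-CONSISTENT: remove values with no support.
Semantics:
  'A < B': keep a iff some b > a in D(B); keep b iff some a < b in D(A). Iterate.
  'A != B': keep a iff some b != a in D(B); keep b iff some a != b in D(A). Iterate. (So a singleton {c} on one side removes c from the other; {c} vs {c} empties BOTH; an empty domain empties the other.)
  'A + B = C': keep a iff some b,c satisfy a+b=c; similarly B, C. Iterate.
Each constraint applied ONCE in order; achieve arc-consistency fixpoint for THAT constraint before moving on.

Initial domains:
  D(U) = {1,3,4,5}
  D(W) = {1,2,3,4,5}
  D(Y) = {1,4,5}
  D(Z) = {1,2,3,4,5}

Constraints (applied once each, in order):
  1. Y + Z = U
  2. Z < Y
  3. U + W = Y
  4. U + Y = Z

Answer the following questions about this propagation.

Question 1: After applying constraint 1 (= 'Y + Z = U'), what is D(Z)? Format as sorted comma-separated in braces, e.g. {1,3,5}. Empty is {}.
Answer: {1,2,3,4}

Derivation:
Constraint 1 (Y + Z = U) on D(Y)={1,4,5} D(Z)={1,2,3,4,5} D(U)={1,3,4,5}: Y {1,4,5}->{1,4}; Z {1,2,3,4,5}->{1,2,3,4}; U {1,3,4,5}->{3,4,5}
So after constraint 1: D(Z) = {1,2,3,4}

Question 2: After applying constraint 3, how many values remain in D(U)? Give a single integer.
Answer: 1

Derivation:
Constraint 1 (Y + Z = U) on D(Y)={1,4,5} D(Z)={1,2,3,4,5} D(U)={1,3,4,5}: Y {1,4,5}->{1,4}; Z {1,2,3,4,5}->{1,2,3,4}; U {1,3,4,5}->{3,4,5}
Constraint 2 (Z < Y) on D(Z)={1,2,3,4} D(Y)={1,4}: Z {1,2,3,4}->{1,2,3}; Y {1,4}->{4}
Constraint 3 (U + W = Y) on D(U)={3,4,5} D(W)={1,2,3,4,5} D(Y)={4}: U {3,4,5}->{3}; W {1,2,3,4,5}->{1}
So after constraint 3: D(U)={3}, size = 1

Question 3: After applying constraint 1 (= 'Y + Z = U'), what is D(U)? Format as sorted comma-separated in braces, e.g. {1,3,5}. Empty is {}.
Constraint 1 (Y + Z = U) on D(Y)={1,4,5} D(Z)={1,2,3,4,5} D(U)={1,3,4,5}: Y {1,4,5}->{1,4}; Z {1,2,3,4,5}->{1,2,3,4}; U {1,3,4,5}->{3,4,5}
So after constraint 1: D(U) = {3,4,5}

Answer: {3,4,5}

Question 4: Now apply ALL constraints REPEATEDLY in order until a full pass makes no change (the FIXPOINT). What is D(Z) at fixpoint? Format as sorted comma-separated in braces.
pass 0 (initial): D(Z)={1,2,3,4,5}
pass 1: U {1,3,4,5}->{}; W {1,2,3,4,5}->{1}; Y {1,4,5}->{}; Z {1,2,3,4,5}->{}
pass 2: W {1}->{}
pass 3: no change
Fixpoint after 3 passes: D(Z) = {}

Answer: {}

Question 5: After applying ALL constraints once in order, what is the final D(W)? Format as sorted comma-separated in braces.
Answer: {1}

Derivation:
Constraint 1 (Y + Z = U) on D(Y)={1,4,5} D(Z)={1,2,3,4,5} D(U)={1,3,4,5}: Y {1,4,5}->{1,4}; Z {1,2,3,4,5}->{1,2,3,4}; U {1,3,4,5}->{3,4,5}
Constraint 2 (Z < Y) on D(Z)={1,2,3,4} D(Y)={1,4}: Z {1,2,3,4}->{1,2,3}; Y {1,4}->{4}
Constraint 3 (U + W = Y) on D(U)={3,4,5} D(W)={1,2,3,4,5} D(Y)={4}: U {3,4,5}->{3}; W {1,2,3,4,5}->{1}
Constraint 4 (U + Y = Z) on D(U)={3} D(Y)={4} D(Z)={1,2,3}: U {3}->{}; Y {4}->{}; Z {1,2,3}->{}
So after all 4 constraints: D(W) = {1}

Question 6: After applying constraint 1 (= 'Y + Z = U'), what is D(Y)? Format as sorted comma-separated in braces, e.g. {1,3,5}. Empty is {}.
Constraint 1 (Y + Z = U) on D(Y)={1,4,5} D(Z)={1,2,3,4,5} D(U)={1,3,4,5}: Y {1,4,5}->{1,4}; Z {1,2,3,4,5}->{1,2,3,4}; U {1,3,4,5}->{3,4,5}
So after constraint 1: D(Y) = {1,4}

Answer: {1,4}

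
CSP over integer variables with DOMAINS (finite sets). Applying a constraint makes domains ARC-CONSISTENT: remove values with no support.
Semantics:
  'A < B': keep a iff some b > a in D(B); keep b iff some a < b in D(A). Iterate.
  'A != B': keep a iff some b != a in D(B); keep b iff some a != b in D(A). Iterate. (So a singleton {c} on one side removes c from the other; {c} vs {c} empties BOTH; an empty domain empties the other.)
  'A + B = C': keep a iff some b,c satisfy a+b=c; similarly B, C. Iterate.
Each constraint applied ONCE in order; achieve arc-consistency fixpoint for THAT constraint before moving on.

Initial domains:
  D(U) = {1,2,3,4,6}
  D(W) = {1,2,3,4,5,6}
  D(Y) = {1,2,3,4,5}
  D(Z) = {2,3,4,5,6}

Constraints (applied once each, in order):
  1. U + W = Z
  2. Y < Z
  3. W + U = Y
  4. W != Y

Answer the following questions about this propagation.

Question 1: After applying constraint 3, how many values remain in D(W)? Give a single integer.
Constraint 1 (U + W = Z) on D(U)={1,2,3,4,6} D(W)={1,2,3,4,5,6} D(Z)={2,3,4,5,6}: U {1,2,3,4,6}->{1,2,3,4}; W {1,2,3,4,5,6}->{1,2,3,4,5}
Constraint 2 (Y < Z) on D(Y)={1,2,3,4,5} D(Z)={2,3,4,5,6}: no change
Constraint 3 (W + U = Y) on D(W)={1,2,3,4,5} D(U)={1,2,3,4} D(Y)={1,2,3,4,5}: W {1,2,3,4,5}->{1,2,3,4}; Y {1,2,3,4,5}->{2,3,4,5}
So after constraint 3: D(W)={1,2,3,4}, size = 4

Answer: 4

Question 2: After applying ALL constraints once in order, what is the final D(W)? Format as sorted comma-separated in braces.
Answer: {1,2,3,4}

Derivation:
Constraint 1 (U + W = Z) on D(U)={1,2,3,4,6} D(W)={1,2,3,4,5,6} D(Z)={2,3,4,5,6}: U {1,2,3,4,6}->{1,2,3,4}; W {1,2,3,4,5,6}->{1,2,3,4,5}
Constraint 2 (Y < Z) on D(Y)={1,2,3,4,5} D(Z)={2,3,4,5,6}: no change
Constraint 3 (W + U = Y) on D(W)={1,2,3,4,5} D(U)={1,2,3,4} D(Y)={1,2,3,4,5}: W {1,2,3,4,5}->{1,2,3,4}; Y {1,2,3,4,5}->{2,3,4,5}
Constraint 4 (W != Y) on D(W)={1,2,3,4} D(Y)={2,3,4,5}: no change
So after all 4 constraints: D(W) = {1,2,3,4}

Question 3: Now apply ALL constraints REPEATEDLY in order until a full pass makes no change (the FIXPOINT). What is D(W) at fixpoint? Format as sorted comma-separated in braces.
Answer: {1,2,3,4}

Derivation:
pass 0 (initial): D(W)={1,2,3,4,5,6}
pass 1: U {1,2,3,4,6}->{1,2,3,4}; W {1,2,3,4,5,6}->{1,2,3,4}; Y {1,2,3,4,5}->{2,3,4,5}
pass 2: Z {2,3,4,5,6}->{3,4,5,6}
pass 3: no change
Fixpoint after 3 passes: D(W) = {1,2,3,4}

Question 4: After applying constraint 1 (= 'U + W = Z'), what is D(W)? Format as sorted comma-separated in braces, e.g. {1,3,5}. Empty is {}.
Answer: {1,2,3,4,5}

Derivation:
Constraint 1 (U + W = Z) on D(U)={1,2,3,4,6} D(W)={1,2,3,4,5,6} D(Z)={2,3,4,5,6}: U {1,2,3,4,6}->{1,2,3,4}; W {1,2,3,4,5,6}->{1,2,3,4,5}
So after constraint 1: D(W) = {1,2,3,4,5}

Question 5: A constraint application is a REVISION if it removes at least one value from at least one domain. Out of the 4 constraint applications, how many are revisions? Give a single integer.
Constraint 1 (U + W = Z) on D(U)={1,2,3,4,6} D(W)={1,2,3,4,5,6} D(Z)={2,3,4,5,6}: U {1,2,3,4,6}->{1,2,3,4}; W {1,2,3,4,5,6}->{1,2,3,4,5} => REVISION
Constraint 2 (Y < Z) on D(Y)={1,2,3,4,5} D(Z)={2,3,4,5,6}: no change => not a revision
Constraint 3 (W + U = Y) on D(W)={1,2,3,4,5} D(U)={1,2,3,4} D(Y)={1,2,3,4,5}: W {1,2,3,4,5}->{1,2,3,4}; Y {1,2,3,4,5}->{2,3,4,5} => REVISION
Constraint 4 (W != Y) on D(W)={1,2,3,4} D(Y)={2,3,4,5}: no change => not a revision
Total revisions = 2

Answer: 2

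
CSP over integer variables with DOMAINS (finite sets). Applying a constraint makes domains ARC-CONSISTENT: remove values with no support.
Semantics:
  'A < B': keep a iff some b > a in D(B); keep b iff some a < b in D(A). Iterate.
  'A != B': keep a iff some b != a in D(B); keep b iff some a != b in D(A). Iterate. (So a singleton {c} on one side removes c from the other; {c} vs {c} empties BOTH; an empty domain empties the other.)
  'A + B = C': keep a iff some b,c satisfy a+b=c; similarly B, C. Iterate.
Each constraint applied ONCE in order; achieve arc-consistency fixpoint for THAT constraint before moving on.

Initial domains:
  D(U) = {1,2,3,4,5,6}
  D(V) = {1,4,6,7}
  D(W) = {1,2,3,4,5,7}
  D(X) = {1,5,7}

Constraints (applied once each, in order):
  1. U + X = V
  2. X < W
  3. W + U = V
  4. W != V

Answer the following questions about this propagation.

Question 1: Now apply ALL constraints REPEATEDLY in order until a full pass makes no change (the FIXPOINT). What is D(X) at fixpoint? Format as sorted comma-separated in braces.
pass 0 (initial): D(X)={1,5,7}
pass 1: U {1,2,3,4,5,6}->{1,2,3,5}; V {1,4,6,7}->{4,6,7}; W {1,2,3,4,5,7}->{2,3,4,5}; X {1,5,7}->{1,5}
pass 2: X {1,5}->{1}
pass 3: U {1,2,3,5}->{3}; V {4,6,7}->{6}; W {2,3,4,5}->{3}
pass 4: U {3}->{}; V {6}->{}; W {3}->{}; X {1}->{}
pass 5: no change
Fixpoint after 5 passes: D(X) = {}

Answer: {}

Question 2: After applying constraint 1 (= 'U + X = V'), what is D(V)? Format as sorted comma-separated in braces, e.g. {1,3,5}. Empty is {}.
Answer: {4,6,7}

Derivation:
Constraint 1 (U + X = V) on D(U)={1,2,3,4,5,6} D(X)={1,5,7} D(V)={1,4,6,7}: U {1,2,3,4,5,6}->{1,2,3,5,6}; X {1,5,7}->{1,5}; V {1,4,6,7}->{4,6,7}
So after constraint 1: D(V) = {4,6,7}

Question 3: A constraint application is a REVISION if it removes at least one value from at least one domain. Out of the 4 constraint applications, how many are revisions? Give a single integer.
Constraint 1 (U + X = V) on D(U)={1,2,3,4,5,6} D(X)={1,5,7} D(V)={1,4,6,7}: U {1,2,3,4,5,6}->{1,2,3,5,6}; X {1,5,7}->{1,5}; V {1,4,6,7}->{4,6,7} => REVISION
Constraint 2 (X < W) on D(X)={1,5} D(W)={1,2,3,4,5,7}: W {1,2,3,4,5,7}->{2,3,4,5,7} => REVISION
Constraint 3 (W + U = V) on D(W)={2,3,4,5,7} D(U)={1,2,3,5,6} D(V)={4,6,7}: W {2,3,4,5,7}->{2,3,4,5}; U {1,2,3,5,6}->{1,2,3,5} => REVISION
Constraint 4 (W != V) on D(W)={2,3,4,5} D(V)={4,6,7}: no change => not a revision
Total revisions = 3

Answer: 3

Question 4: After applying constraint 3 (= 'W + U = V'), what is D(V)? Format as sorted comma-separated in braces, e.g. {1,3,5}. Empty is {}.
Answer: {4,6,7}

Derivation:
Constraint 1 (U + X = V) on D(U)={1,2,3,4,5,6} D(X)={1,5,7} D(V)={1,4,6,7}: U {1,2,3,4,5,6}->{1,2,3,5,6}; X {1,5,7}->{1,5}; V {1,4,6,7}->{4,6,7}
Constraint 2 (X < W) on D(X)={1,5} D(W)={1,2,3,4,5,7}: W {1,2,3,4,5,7}->{2,3,4,5,7}
Constraint 3 (W + U = V) on D(W)={2,3,4,5,7} D(U)={1,2,3,5,6} D(V)={4,6,7}: W {2,3,4,5,7}->{2,3,4,5}; U {1,2,3,5,6}->{1,2,3,5}
So after constraint 3: D(V) = {4,6,7}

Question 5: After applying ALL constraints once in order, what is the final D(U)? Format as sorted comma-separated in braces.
Answer: {1,2,3,5}

Derivation:
Constraint 1 (U + X = V) on D(U)={1,2,3,4,5,6} D(X)={1,5,7} D(V)={1,4,6,7}: U {1,2,3,4,5,6}->{1,2,3,5,6}; X {1,5,7}->{1,5}; V {1,4,6,7}->{4,6,7}
Constraint 2 (X < W) on D(X)={1,5} D(W)={1,2,3,4,5,7}: W {1,2,3,4,5,7}->{2,3,4,5,7}
Constraint 3 (W + U = V) on D(W)={2,3,4,5,7} D(U)={1,2,3,5,6} D(V)={4,6,7}: W {2,3,4,5,7}->{2,3,4,5}; U {1,2,3,5,6}->{1,2,3,5}
Constraint 4 (W != V) on D(W)={2,3,4,5} D(V)={4,6,7}: no change
So after all 4 constraints: D(U) = {1,2,3,5}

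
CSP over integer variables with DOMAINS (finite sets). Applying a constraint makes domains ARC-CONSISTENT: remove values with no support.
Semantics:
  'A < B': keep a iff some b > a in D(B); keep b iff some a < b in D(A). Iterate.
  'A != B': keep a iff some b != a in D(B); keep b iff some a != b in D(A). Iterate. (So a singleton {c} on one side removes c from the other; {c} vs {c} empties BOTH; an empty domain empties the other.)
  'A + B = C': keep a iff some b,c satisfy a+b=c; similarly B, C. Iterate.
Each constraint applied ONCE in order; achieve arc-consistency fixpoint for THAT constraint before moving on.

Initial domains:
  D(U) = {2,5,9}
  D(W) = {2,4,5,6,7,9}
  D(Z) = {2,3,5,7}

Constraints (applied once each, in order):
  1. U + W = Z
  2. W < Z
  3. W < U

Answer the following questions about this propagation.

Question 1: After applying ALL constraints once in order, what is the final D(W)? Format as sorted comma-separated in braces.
Constraint 1 (U + W = Z) on D(U)={2,5,9} D(W)={2,4,5,6,7,9} D(Z)={2,3,5,7}: U {2,5,9}->{2,5}; W {2,4,5,6,7,9}->{2,5}; Z {2,3,5,7}->{7}
Constraint 2 (W < Z) on D(W)={2,5} D(Z)={7}: no change
Constraint 3 (W < U) on D(W)={2,5} D(U)={2,5}: W {2,5}->{2}; U {2,5}->{5}
So after all 3 constraints: D(W) = {2}

Answer: {2}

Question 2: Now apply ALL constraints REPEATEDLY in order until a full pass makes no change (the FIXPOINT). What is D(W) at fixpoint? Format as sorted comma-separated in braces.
pass 0 (initial): D(W)={2,4,5,6,7,9}
pass 1: U {2,5,9}->{5}; W {2,4,5,6,7,9}->{2}; Z {2,3,5,7}->{7}
pass 2: no change
Fixpoint after 2 passes: D(W) = {2}

Answer: {2}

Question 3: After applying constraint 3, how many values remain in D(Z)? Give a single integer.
Answer: 1

Derivation:
Constraint 1 (U + W = Z) on D(U)={2,5,9} D(W)={2,4,5,6,7,9} D(Z)={2,3,5,7}: U {2,5,9}->{2,5}; W {2,4,5,6,7,9}->{2,5}; Z {2,3,5,7}->{7}
Constraint 2 (W < Z) on D(W)={2,5} D(Z)={7}: no change
Constraint 3 (W < U) on D(W)={2,5} D(U)={2,5}: W {2,5}->{2}; U {2,5}->{5}
So after constraint 3: D(Z)={7}, size = 1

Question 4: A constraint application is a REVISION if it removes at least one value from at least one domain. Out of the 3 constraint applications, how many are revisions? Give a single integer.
Constraint 1 (U + W = Z) on D(U)={2,5,9} D(W)={2,4,5,6,7,9} D(Z)={2,3,5,7}: U {2,5,9}->{2,5}; W {2,4,5,6,7,9}->{2,5}; Z {2,3,5,7}->{7} => REVISION
Constraint 2 (W < Z) on D(W)={2,5} D(Z)={7}: no change => not a revision
Constraint 3 (W < U) on D(W)={2,5} D(U)={2,5}: W {2,5}->{2}; U {2,5}->{5} => REVISION
Total revisions = 2

Answer: 2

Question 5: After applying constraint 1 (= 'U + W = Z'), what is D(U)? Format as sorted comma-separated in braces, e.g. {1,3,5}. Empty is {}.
Answer: {2,5}

Derivation:
Constraint 1 (U + W = Z) on D(U)={2,5,9} D(W)={2,4,5,6,7,9} D(Z)={2,3,5,7}: U {2,5,9}->{2,5}; W {2,4,5,6,7,9}->{2,5}; Z {2,3,5,7}->{7}
So after constraint 1: D(U) = {2,5}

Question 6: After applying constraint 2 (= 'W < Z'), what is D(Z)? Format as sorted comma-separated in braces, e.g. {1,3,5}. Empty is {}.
Answer: {7}

Derivation:
Constraint 1 (U + W = Z) on D(U)={2,5,9} D(W)={2,4,5,6,7,9} D(Z)={2,3,5,7}: U {2,5,9}->{2,5}; W {2,4,5,6,7,9}->{2,5}; Z {2,3,5,7}->{7}
Constraint 2 (W < Z) on D(W)={2,5} D(Z)={7}: no change
So after constraint 2: D(Z) = {7}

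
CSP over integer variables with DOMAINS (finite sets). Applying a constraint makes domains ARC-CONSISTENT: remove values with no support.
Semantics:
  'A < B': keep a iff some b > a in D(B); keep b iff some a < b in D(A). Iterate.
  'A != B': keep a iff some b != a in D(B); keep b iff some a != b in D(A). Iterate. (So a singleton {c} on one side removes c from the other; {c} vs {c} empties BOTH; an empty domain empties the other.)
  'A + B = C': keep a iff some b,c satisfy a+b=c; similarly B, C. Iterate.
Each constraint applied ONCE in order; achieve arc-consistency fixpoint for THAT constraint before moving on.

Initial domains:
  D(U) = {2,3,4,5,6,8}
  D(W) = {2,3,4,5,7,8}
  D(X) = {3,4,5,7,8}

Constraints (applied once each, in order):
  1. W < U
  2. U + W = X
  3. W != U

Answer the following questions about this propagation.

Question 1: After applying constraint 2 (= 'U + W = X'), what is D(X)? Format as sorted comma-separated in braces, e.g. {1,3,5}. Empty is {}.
Answer: {5,7,8}

Derivation:
Constraint 1 (W < U) on D(W)={2,3,4,5,7,8} D(U)={2,3,4,5,6,8}: W {2,3,4,5,7,8}->{2,3,4,5,7}; U {2,3,4,5,6,8}->{3,4,5,6,8}
Constraint 2 (U + W = X) on D(U)={3,4,5,6,8} D(W)={2,3,4,5,7} D(X)={3,4,5,7,8}: U {3,4,5,6,8}->{3,4,5,6}; W {2,3,4,5,7}->{2,3,4,5}; X {3,4,5,7,8}->{5,7,8}
So after constraint 2: D(X) = {5,7,8}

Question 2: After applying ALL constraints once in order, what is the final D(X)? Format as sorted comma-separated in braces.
Constraint 1 (W < U) on D(W)={2,3,4,5,7,8} D(U)={2,3,4,5,6,8}: W {2,3,4,5,7,8}->{2,3,4,5,7}; U {2,3,4,5,6,8}->{3,4,5,6,8}
Constraint 2 (U + W = X) on D(U)={3,4,5,6,8} D(W)={2,3,4,5,7} D(X)={3,4,5,7,8}: U {3,4,5,6,8}->{3,4,5,6}; W {2,3,4,5,7}->{2,3,4,5}; X {3,4,5,7,8}->{5,7,8}
Constraint 3 (W != U) on D(W)={2,3,4,5} D(U)={3,4,5,6}: no change
So after all 3 constraints: D(X) = {5,7,8}

Answer: {5,7,8}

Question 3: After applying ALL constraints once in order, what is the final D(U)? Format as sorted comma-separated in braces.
Answer: {3,4,5,6}

Derivation:
Constraint 1 (W < U) on D(W)={2,3,4,5,7,8} D(U)={2,3,4,5,6,8}: W {2,3,4,5,7,8}->{2,3,4,5,7}; U {2,3,4,5,6,8}->{3,4,5,6,8}
Constraint 2 (U + W = X) on D(U)={3,4,5,6,8} D(W)={2,3,4,5,7} D(X)={3,4,5,7,8}: U {3,4,5,6,8}->{3,4,5,6}; W {2,3,4,5,7}->{2,3,4,5}; X {3,4,5,7,8}->{5,7,8}
Constraint 3 (W != U) on D(W)={2,3,4,5} D(U)={3,4,5,6}: no change
So after all 3 constraints: D(U) = {3,4,5,6}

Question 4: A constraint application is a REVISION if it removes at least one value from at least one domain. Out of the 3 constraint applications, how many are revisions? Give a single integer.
Answer: 2

Derivation:
Constraint 1 (W < U) on D(W)={2,3,4,5,7,8} D(U)={2,3,4,5,6,8}: W {2,3,4,5,7,8}->{2,3,4,5,7}; U {2,3,4,5,6,8}->{3,4,5,6,8} => REVISION
Constraint 2 (U + W = X) on D(U)={3,4,5,6,8} D(W)={2,3,4,5,7} D(X)={3,4,5,7,8}: U {3,4,5,6,8}->{3,4,5,6}; W {2,3,4,5,7}->{2,3,4,5}; X {3,4,5,7,8}->{5,7,8} => REVISION
Constraint 3 (W != U) on D(W)={2,3,4,5} D(U)={3,4,5,6}: no change => not a revision
Total revisions = 2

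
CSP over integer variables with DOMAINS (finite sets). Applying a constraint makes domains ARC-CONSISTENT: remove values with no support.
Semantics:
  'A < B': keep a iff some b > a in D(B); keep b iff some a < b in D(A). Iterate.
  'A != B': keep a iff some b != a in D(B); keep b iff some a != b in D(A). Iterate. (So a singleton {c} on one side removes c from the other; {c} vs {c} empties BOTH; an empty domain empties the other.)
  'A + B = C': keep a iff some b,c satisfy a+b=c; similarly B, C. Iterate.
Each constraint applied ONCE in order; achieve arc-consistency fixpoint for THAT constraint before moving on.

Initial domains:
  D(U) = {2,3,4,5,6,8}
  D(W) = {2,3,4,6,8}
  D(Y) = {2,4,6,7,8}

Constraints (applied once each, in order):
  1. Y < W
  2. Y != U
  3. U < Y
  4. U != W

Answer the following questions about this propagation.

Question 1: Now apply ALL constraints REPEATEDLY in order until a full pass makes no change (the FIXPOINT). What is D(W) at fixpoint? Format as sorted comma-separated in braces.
pass 0 (initial): D(W)={2,3,4,6,8}
pass 1: U {2,3,4,5,6,8}->{2,3,4,5,6}; W {2,3,4,6,8}->{3,4,6,8}; Y {2,4,6,7,8}->{4,6,7}
pass 2: W {3,4,6,8}->{6,8}
pass 3: no change
Fixpoint after 3 passes: D(W) = {6,8}

Answer: {6,8}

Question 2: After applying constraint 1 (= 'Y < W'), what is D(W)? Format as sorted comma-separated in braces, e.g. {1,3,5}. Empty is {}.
Answer: {3,4,6,8}

Derivation:
Constraint 1 (Y < W) on D(Y)={2,4,6,7,8} D(W)={2,3,4,6,8}: Y {2,4,6,7,8}->{2,4,6,7}; W {2,3,4,6,8}->{3,4,6,8}
So after constraint 1: D(W) = {3,4,6,8}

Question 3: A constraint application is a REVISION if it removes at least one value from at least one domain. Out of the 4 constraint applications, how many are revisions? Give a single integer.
Answer: 2

Derivation:
Constraint 1 (Y < W) on D(Y)={2,4,6,7,8} D(W)={2,3,4,6,8}: Y {2,4,6,7,8}->{2,4,6,7}; W {2,3,4,6,8}->{3,4,6,8} => REVISION
Constraint 2 (Y != U) on D(Y)={2,4,6,7} D(U)={2,3,4,5,6,8}: no change => not a revision
Constraint 3 (U < Y) on D(U)={2,3,4,5,6,8} D(Y)={2,4,6,7}: U {2,3,4,5,6,8}->{2,3,4,5,6}; Y {2,4,6,7}->{4,6,7} => REVISION
Constraint 4 (U != W) on D(U)={2,3,4,5,6} D(W)={3,4,6,8}: no change => not a revision
Total revisions = 2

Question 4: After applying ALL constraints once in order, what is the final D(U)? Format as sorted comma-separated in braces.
Constraint 1 (Y < W) on D(Y)={2,4,6,7,8} D(W)={2,3,4,6,8}: Y {2,4,6,7,8}->{2,4,6,7}; W {2,3,4,6,8}->{3,4,6,8}
Constraint 2 (Y != U) on D(Y)={2,4,6,7} D(U)={2,3,4,5,6,8}: no change
Constraint 3 (U < Y) on D(U)={2,3,4,5,6,8} D(Y)={2,4,6,7}: U {2,3,4,5,6,8}->{2,3,4,5,6}; Y {2,4,6,7}->{4,6,7}
Constraint 4 (U != W) on D(U)={2,3,4,5,6} D(W)={3,4,6,8}: no change
So after all 4 constraints: D(U) = {2,3,4,5,6}

Answer: {2,3,4,5,6}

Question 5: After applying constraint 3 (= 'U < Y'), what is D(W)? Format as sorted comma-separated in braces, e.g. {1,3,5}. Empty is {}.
Answer: {3,4,6,8}

Derivation:
Constraint 1 (Y < W) on D(Y)={2,4,6,7,8} D(W)={2,3,4,6,8}: Y {2,4,6,7,8}->{2,4,6,7}; W {2,3,4,6,8}->{3,4,6,8}
Constraint 2 (Y != U) on D(Y)={2,4,6,7} D(U)={2,3,4,5,6,8}: no change
Constraint 3 (U < Y) on D(U)={2,3,4,5,6,8} D(Y)={2,4,6,7}: U {2,3,4,5,6,8}->{2,3,4,5,6}; Y {2,4,6,7}->{4,6,7}
So after constraint 3: D(W) = {3,4,6,8}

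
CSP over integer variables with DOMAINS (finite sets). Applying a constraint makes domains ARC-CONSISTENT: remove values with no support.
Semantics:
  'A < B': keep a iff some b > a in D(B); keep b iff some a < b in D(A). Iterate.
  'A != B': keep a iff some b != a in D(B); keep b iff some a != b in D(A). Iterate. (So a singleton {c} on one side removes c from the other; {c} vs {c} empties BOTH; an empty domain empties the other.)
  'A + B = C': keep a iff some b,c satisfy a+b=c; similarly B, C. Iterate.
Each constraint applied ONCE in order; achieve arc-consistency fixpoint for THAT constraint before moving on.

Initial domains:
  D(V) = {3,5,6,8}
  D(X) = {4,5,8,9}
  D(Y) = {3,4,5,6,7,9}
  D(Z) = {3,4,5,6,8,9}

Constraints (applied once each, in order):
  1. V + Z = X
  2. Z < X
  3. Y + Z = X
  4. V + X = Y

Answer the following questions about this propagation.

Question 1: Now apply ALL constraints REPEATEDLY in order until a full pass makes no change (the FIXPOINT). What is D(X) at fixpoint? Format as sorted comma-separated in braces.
Answer: {}

Derivation:
pass 0 (initial): D(X)={4,5,8,9}
pass 1: V {3,5,6,8}->{}; X {4,5,8,9}->{}; Y {3,4,5,6,7,9}->{}; Z {3,4,5,6,8,9}->{3,4,5,6}
pass 2: Z {3,4,5,6}->{}
pass 3: no change
Fixpoint after 3 passes: D(X) = {}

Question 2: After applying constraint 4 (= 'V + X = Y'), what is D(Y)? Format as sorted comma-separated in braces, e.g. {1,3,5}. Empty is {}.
Constraint 1 (V + Z = X) on D(V)={3,5,6,8} D(Z)={3,4,5,6,8,9} D(X)={4,5,8,9}: V {3,5,6,8}->{3,5,6}; Z {3,4,5,6,8,9}->{3,4,5,6}; X {4,5,8,9}->{8,9}
Constraint 2 (Z < X) on D(Z)={3,4,5,6} D(X)={8,9}: no change
Constraint 3 (Y + Z = X) on D(Y)={3,4,5,6,7,9} D(Z)={3,4,5,6} D(X)={8,9}: Y {3,4,5,6,7,9}->{3,4,5,6}
Constraint 4 (V + X = Y) on D(V)={3,5,6} D(X)={8,9} D(Y)={3,4,5,6}: V {3,5,6}->{}; X {8,9}->{}; Y {3,4,5,6}->{}
So after constraint 4: D(Y) = {}

Answer: {}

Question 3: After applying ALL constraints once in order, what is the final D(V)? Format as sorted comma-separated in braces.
Answer: {}

Derivation:
Constraint 1 (V + Z = X) on D(V)={3,5,6,8} D(Z)={3,4,5,6,8,9} D(X)={4,5,8,9}: V {3,5,6,8}->{3,5,6}; Z {3,4,5,6,8,9}->{3,4,5,6}; X {4,5,8,9}->{8,9}
Constraint 2 (Z < X) on D(Z)={3,4,5,6} D(X)={8,9}: no change
Constraint 3 (Y + Z = X) on D(Y)={3,4,5,6,7,9} D(Z)={3,4,5,6} D(X)={8,9}: Y {3,4,5,6,7,9}->{3,4,5,6}
Constraint 4 (V + X = Y) on D(V)={3,5,6} D(X)={8,9} D(Y)={3,4,5,6}: V {3,5,6}->{}; X {8,9}->{}; Y {3,4,5,6}->{}
So after all 4 constraints: D(V) = {}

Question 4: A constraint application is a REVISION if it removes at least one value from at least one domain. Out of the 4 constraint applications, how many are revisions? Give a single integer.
Constraint 1 (V + Z = X) on D(V)={3,5,6,8} D(Z)={3,4,5,6,8,9} D(X)={4,5,8,9}: V {3,5,6,8}->{3,5,6}; Z {3,4,5,6,8,9}->{3,4,5,6}; X {4,5,8,9}->{8,9} => REVISION
Constraint 2 (Z < X) on D(Z)={3,4,5,6} D(X)={8,9}: no change => not a revision
Constraint 3 (Y + Z = X) on D(Y)={3,4,5,6,7,9} D(Z)={3,4,5,6} D(X)={8,9}: Y {3,4,5,6,7,9}->{3,4,5,6} => REVISION
Constraint 4 (V + X = Y) on D(V)={3,5,6} D(X)={8,9} D(Y)={3,4,5,6}: V {3,5,6}->{}; X {8,9}->{}; Y {3,4,5,6}->{} => REVISION
Total revisions = 3

Answer: 3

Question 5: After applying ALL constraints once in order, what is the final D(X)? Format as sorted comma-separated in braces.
Constraint 1 (V + Z = X) on D(V)={3,5,6,8} D(Z)={3,4,5,6,8,9} D(X)={4,5,8,9}: V {3,5,6,8}->{3,5,6}; Z {3,4,5,6,8,9}->{3,4,5,6}; X {4,5,8,9}->{8,9}
Constraint 2 (Z < X) on D(Z)={3,4,5,6} D(X)={8,9}: no change
Constraint 3 (Y + Z = X) on D(Y)={3,4,5,6,7,9} D(Z)={3,4,5,6} D(X)={8,9}: Y {3,4,5,6,7,9}->{3,4,5,6}
Constraint 4 (V + X = Y) on D(V)={3,5,6} D(X)={8,9} D(Y)={3,4,5,6}: V {3,5,6}->{}; X {8,9}->{}; Y {3,4,5,6}->{}
So after all 4 constraints: D(X) = {}

Answer: {}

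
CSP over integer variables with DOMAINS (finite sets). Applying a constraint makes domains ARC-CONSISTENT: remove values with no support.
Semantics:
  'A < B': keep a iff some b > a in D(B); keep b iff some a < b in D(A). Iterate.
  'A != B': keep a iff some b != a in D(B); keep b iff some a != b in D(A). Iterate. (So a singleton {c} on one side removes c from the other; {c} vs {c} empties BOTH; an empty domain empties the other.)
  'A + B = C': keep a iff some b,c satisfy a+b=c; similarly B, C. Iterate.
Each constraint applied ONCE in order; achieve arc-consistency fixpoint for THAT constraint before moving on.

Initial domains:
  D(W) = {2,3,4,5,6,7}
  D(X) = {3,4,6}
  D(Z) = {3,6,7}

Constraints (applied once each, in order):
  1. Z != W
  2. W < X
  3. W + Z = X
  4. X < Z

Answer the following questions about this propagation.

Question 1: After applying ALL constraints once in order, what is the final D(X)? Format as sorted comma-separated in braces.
Answer: {}

Derivation:
Constraint 1 (Z != W) on D(Z)={3,6,7} D(W)={2,3,4,5,6,7}: no change
Constraint 2 (W < X) on D(W)={2,3,4,5,6,7} D(X)={3,4,6}: W {2,3,4,5,6,7}->{2,3,4,5}
Constraint 3 (W + Z = X) on D(W)={2,3,4,5} D(Z)={3,6,7} D(X)={3,4,6}: W {2,3,4,5}->{3}; Z {3,6,7}->{3}; X {3,4,6}->{6}
Constraint 4 (X < Z) on D(X)={6} D(Z)={3}: X {6}->{}; Z {3}->{}
So after all 4 constraints: D(X) = {}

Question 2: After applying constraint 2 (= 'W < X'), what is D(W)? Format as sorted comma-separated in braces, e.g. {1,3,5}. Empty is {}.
Answer: {2,3,4,5}

Derivation:
Constraint 1 (Z != W) on D(Z)={3,6,7} D(W)={2,3,4,5,6,7}: no change
Constraint 2 (W < X) on D(W)={2,3,4,5,6,7} D(X)={3,4,6}: W {2,3,4,5,6,7}->{2,3,4,5}
So after constraint 2: D(W) = {2,3,4,5}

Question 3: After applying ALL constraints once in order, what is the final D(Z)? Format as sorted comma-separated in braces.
Answer: {}

Derivation:
Constraint 1 (Z != W) on D(Z)={3,6,7} D(W)={2,3,4,5,6,7}: no change
Constraint 2 (W < X) on D(W)={2,3,4,5,6,7} D(X)={3,4,6}: W {2,3,4,5,6,7}->{2,3,4,5}
Constraint 3 (W + Z = X) on D(W)={2,3,4,5} D(Z)={3,6,7} D(X)={3,4,6}: W {2,3,4,5}->{3}; Z {3,6,7}->{3}; X {3,4,6}->{6}
Constraint 4 (X < Z) on D(X)={6} D(Z)={3}: X {6}->{}; Z {3}->{}
So after all 4 constraints: D(Z) = {}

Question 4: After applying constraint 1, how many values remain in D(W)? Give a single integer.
Answer: 6

Derivation:
Constraint 1 (Z != W) on D(Z)={3,6,7} D(W)={2,3,4,5,6,7}: no change
So after constraint 1: D(W)={2,3,4,5,6,7}, size = 6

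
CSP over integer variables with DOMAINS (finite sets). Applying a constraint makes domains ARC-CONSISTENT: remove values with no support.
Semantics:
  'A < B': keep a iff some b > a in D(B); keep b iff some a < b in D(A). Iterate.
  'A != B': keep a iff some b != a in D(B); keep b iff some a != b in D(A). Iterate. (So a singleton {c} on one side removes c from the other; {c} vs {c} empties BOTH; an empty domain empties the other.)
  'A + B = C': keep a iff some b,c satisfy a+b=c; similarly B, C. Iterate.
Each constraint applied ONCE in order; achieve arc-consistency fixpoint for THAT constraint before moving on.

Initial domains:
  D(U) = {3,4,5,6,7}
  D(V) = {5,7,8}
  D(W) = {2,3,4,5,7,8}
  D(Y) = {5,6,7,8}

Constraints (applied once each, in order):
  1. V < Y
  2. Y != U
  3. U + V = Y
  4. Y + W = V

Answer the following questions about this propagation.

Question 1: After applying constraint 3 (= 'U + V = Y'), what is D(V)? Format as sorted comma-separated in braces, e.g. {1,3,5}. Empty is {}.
Answer: {5}

Derivation:
Constraint 1 (V < Y) on D(V)={5,7,8} D(Y)={5,6,7,8}: V {5,7,8}->{5,7}; Y {5,6,7,8}->{6,7,8}
Constraint 2 (Y != U) on D(Y)={6,7,8} D(U)={3,4,5,6,7}: no change
Constraint 3 (U + V = Y) on D(U)={3,4,5,6,7} D(V)={5,7} D(Y)={6,7,8}: U {3,4,5,6,7}->{3}; V {5,7}->{5}; Y {6,7,8}->{8}
So after constraint 3: D(V) = {5}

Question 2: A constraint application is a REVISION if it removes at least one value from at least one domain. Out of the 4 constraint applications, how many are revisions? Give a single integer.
Answer: 3

Derivation:
Constraint 1 (V < Y) on D(V)={5,7,8} D(Y)={5,6,7,8}: V {5,7,8}->{5,7}; Y {5,6,7,8}->{6,7,8} => REVISION
Constraint 2 (Y != U) on D(Y)={6,7,8} D(U)={3,4,5,6,7}: no change => not a revision
Constraint 3 (U + V = Y) on D(U)={3,4,5,6,7} D(V)={5,7} D(Y)={6,7,8}: U {3,4,5,6,7}->{3}; V {5,7}->{5}; Y {6,7,8}->{8} => REVISION
Constraint 4 (Y + W = V) on D(Y)={8} D(W)={2,3,4,5,7,8} D(V)={5}: Y {8}->{}; W {2,3,4,5,7,8}->{}; V {5}->{} => REVISION
Total revisions = 3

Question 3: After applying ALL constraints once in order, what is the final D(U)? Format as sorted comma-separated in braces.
Answer: {3}

Derivation:
Constraint 1 (V < Y) on D(V)={5,7,8} D(Y)={5,6,7,8}: V {5,7,8}->{5,7}; Y {5,6,7,8}->{6,7,8}
Constraint 2 (Y != U) on D(Y)={6,7,8} D(U)={3,4,5,6,7}: no change
Constraint 3 (U + V = Y) on D(U)={3,4,5,6,7} D(V)={5,7} D(Y)={6,7,8}: U {3,4,5,6,7}->{3}; V {5,7}->{5}; Y {6,7,8}->{8}
Constraint 4 (Y + W = V) on D(Y)={8} D(W)={2,3,4,5,7,8} D(V)={5}: Y {8}->{}; W {2,3,4,5,7,8}->{}; V {5}->{}
So after all 4 constraints: D(U) = {3}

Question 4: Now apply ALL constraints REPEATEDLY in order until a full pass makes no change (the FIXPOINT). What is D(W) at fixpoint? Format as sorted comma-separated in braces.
Answer: {}

Derivation:
pass 0 (initial): D(W)={2,3,4,5,7,8}
pass 1: U {3,4,5,6,7}->{3}; V {5,7,8}->{}; W {2,3,4,5,7,8}->{}; Y {5,6,7,8}->{}
pass 2: U {3}->{}
pass 3: no change
Fixpoint after 3 passes: D(W) = {}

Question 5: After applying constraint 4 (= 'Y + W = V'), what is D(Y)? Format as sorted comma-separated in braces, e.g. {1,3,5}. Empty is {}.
Constraint 1 (V < Y) on D(V)={5,7,8} D(Y)={5,6,7,8}: V {5,7,8}->{5,7}; Y {5,6,7,8}->{6,7,8}
Constraint 2 (Y != U) on D(Y)={6,7,8} D(U)={3,4,5,6,7}: no change
Constraint 3 (U + V = Y) on D(U)={3,4,5,6,7} D(V)={5,7} D(Y)={6,7,8}: U {3,4,5,6,7}->{3}; V {5,7}->{5}; Y {6,7,8}->{8}
Constraint 4 (Y + W = V) on D(Y)={8} D(W)={2,3,4,5,7,8} D(V)={5}: Y {8}->{}; W {2,3,4,5,7,8}->{}; V {5}->{}
So after constraint 4: D(Y) = {}

Answer: {}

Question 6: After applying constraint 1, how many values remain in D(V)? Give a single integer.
Constraint 1 (V < Y) on D(V)={5,7,8} D(Y)={5,6,7,8}: V {5,7,8}->{5,7}; Y {5,6,7,8}->{6,7,8}
So after constraint 1: D(V)={5,7}, size = 2

Answer: 2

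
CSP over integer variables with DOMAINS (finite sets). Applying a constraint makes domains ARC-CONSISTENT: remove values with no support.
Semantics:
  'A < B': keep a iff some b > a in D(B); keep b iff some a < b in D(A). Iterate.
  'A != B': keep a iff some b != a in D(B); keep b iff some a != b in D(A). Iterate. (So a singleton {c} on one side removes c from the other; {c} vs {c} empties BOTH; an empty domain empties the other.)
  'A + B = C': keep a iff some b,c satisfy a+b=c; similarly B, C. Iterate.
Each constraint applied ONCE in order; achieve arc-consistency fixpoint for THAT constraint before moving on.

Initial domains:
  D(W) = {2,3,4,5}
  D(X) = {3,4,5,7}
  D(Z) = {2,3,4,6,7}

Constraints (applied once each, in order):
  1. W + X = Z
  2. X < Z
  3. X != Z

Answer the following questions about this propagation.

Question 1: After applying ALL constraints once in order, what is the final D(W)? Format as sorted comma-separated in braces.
Answer: {2,3,4}

Derivation:
Constraint 1 (W + X = Z) on D(W)={2,3,4,5} D(X)={3,4,5,7} D(Z)={2,3,4,6,7}: W {2,3,4,5}->{2,3,4}; X {3,4,5,7}->{3,4,5}; Z {2,3,4,6,7}->{6,7}
Constraint 2 (X < Z) on D(X)={3,4,5} D(Z)={6,7}: no change
Constraint 3 (X != Z) on D(X)={3,4,5} D(Z)={6,7}: no change
So after all 3 constraints: D(W) = {2,3,4}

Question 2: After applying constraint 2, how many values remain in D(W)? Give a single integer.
Constraint 1 (W + X = Z) on D(W)={2,3,4,5} D(X)={3,4,5,7} D(Z)={2,3,4,6,7}: W {2,3,4,5}->{2,3,4}; X {3,4,5,7}->{3,4,5}; Z {2,3,4,6,7}->{6,7}
Constraint 2 (X < Z) on D(X)={3,4,5} D(Z)={6,7}: no change
So after constraint 2: D(W)={2,3,4}, size = 3

Answer: 3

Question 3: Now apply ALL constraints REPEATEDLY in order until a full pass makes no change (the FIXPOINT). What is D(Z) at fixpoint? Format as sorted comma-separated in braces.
Answer: {6,7}

Derivation:
pass 0 (initial): D(Z)={2,3,4,6,7}
pass 1: W {2,3,4,5}->{2,3,4}; X {3,4,5,7}->{3,4,5}; Z {2,3,4,6,7}->{6,7}
pass 2: no change
Fixpoint after 2 passes: D(Z) = {6,7}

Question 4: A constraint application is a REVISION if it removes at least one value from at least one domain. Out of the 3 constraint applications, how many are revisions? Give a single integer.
Constraint 1 (W + X = Z) on D(W)={2,3,4,5} D(X)={3,4,5,7} D(Z)={2,3,4,6,7}: W {2,3,4,5}->{2,3,4}; X {3,4,5,7}->{3,4,5}; Z {2,3,4,6,7}->{6,7} => REVISION
Constraint 2 (X < Z) on D(X)={3,4,5} D(Z)={6,7}: no change => not a revision
Constraint 3 (X != Z) on D(X)={3,4,5} D(Z)={6,7}: no change => not a revision
Total revisions = 1

Answer: 1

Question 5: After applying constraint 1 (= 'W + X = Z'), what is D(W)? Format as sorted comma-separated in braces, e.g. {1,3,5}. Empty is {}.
Constraint 1 (W + X = Z) on D(W)={2,3,4,5} D(X)={3,4,5,7} D(Z)={2,3,4,6,7}: W {2,3,4,5}->{2,3,4}; X {3,4,5,7}->{3,4,5}; Z {2,3,4,6,7}->{6,7}
So after constraint 1: D(W) = {2,3,4}

Answer: {2,3,4}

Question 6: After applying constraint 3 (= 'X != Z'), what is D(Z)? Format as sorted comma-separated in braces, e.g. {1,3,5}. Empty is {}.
Answer: {6,7}

Derivation:
Constraint 1 (W + X = Z) on D(W)={2,3,4,5} D(X)={3,4,5,7} D(Z)={2,3,4,6,7}: W {2,3,4,5}->{2,3,4}; X {3,4,5,7}->{3,4,5}; Z {2,3,4,6,7}->{6,7}
Constraint 2 (X < Z) on D(X)={3,4,5} D(Z)={6,7}: no change
Constraint 3 (X != Z) on D(X)={3,4,5} D(Z)={6,7}: no change
So after constraint 3: D(Z) = {6,7}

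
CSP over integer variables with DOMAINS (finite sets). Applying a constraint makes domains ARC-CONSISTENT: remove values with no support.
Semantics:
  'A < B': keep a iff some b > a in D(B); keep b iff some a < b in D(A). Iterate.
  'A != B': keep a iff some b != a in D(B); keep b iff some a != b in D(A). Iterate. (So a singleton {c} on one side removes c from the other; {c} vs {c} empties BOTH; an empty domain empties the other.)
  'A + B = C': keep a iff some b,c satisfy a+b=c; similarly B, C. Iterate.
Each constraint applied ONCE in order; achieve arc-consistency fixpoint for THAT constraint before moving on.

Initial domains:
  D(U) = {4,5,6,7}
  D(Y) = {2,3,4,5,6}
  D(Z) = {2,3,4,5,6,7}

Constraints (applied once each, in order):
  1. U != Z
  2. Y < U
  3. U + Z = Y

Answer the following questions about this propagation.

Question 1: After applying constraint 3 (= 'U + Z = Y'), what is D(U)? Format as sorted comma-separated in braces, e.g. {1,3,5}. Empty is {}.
Answer: {4}

Derivation:
Constraint 1 (U != Z) on D(U)={4,5,6,7} D(Z)={2,3,4,5,6,7}: no change
Constraint 2 (Y < U) on D(Y)={2,3,4,5,6} D(U)={4,5,6,7}: no change
Constraint 3 (U + Z = Y) on D(U)={4,5,6,7} D(Z)={2,3,4,5,6,7} D(Y)={2,3,4,5,6}: U {4,5,6,7}->{4}; Z {2,3,4,5,6,7}->{2}; Y {2,3,4,5,6}->{6}
So after constraint 3: D(U) = {4}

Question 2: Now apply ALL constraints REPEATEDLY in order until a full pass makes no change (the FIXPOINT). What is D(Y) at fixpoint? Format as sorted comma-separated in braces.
Answer: {}

Derivation:
pass 0 (initial): D(Y)={2,3,4,5,6}
pass 1: U {4,5,6,7}->{4}; Y {2,3,4,5,6}->{6}; Z {2,3,4,5,6,7}->{2}
pass 2: U {4}->{}; Y {6}->{}; Z {2}->{}
pass 3: no change
Fixpoint after 3 passes: D(Y) = {}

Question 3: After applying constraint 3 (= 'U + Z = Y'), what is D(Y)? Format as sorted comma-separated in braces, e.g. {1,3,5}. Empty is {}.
Constraint 1 (U != Z) on D(U)={4,5,6,7} D(Z)={2,3,4,5,6,7}: no change
Constraint 2 (Y < U) on D(Y)={2,3,4,5,6} D(U)={4,5,6,7}: no change
Constraint 3 (U + Z = Y) on D(U)={4,5,6,7} D(Z)={2,3,4,5,6,7} D(Y)={2,3,4,5,6}: U {4,5,6,7}->{4}; Z {2,3,4,5,6,7}->{2}; Y {2,3,4,5,6}->{6}
So after constraint 3: D(Y) = {6}

Answer: {6}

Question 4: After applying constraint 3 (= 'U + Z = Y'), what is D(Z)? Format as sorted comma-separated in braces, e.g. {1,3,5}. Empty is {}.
Constraint 1 (U != Z) on D(U)={4,5,6,7} D(Z)={2,3,4,5,6,7}: no change
Constraint 2 (Y < U) on D(Y)={2,3,4,5,6} D(U)={4,5,6,7}: no change
Constraint 3 (U + Z = Y) on D(U)={4,5,6,7} D(Z)={2,3,4,5,6,7} D(Y)={2,3,4,5,6}: U {4,5,6,7}->{4}; Z {2,3,4,5,6,7}->{2}; Y {2,3,4,5,6}->{6}
So after constraint 3: D(Z) = {2}

Answer: {2}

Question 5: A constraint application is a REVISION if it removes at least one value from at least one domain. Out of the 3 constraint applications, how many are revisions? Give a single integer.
Answer: 1

Derivation:
Constraint 1 (U != Z) on D(U)={4,5,6,7} D(Z)={2,3,4,5,6,7}: no change => not a revision
Constraint 2 (Y < U) on D(Y)={2,3,4,5,6} D(U)={4,5,6,7}: no change => not a revision
Constraint 3 (U + Z = Y) on D(U)={4,5,6,7} D(Z)={2,3,4,5,6,7} D(Y)={2,3,4,5,6}: U {4,5,6,7}->{4}; Z {2,3,4,5,6,7}->{2}; Y {2,3,4,5,6}->{6} => REVISION
Total revisions = 1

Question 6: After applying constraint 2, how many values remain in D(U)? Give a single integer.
Answer: 4

Derivation:
Constraint 1 (U != Z) on D(U)={4,5,6,7} D(Z)={2,3,4,5,6,7}: no change
Constraint 2 (Y < U) on D(Y)={2,3,4,5,6} D(U)={4,5,6,7}: no change
So after constraint 2: D(U)={4,5,6,7}, size = 4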